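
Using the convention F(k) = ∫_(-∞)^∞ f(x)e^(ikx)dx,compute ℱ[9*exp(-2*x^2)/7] 9*sqrt(2)*sqrt(pi)*exp(-k^2/8)/14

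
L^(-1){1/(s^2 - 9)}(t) sinh(3 * t)/3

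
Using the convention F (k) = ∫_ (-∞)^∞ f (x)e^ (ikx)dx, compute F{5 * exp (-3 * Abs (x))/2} 15/ (k^2 + 9)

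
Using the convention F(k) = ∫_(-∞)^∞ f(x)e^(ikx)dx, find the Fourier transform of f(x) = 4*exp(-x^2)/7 4*sqrt(pi)*exp(-k^2/4)/7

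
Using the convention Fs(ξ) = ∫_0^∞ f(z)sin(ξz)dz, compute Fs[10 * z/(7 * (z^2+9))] 5 * pi * exp(-3 * ξ)/7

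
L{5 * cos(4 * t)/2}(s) 5 * s/(2 * (s^2 + 16))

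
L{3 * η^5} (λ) 360/λ^6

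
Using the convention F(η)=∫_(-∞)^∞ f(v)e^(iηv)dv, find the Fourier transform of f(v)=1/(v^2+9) pi*exp(-3*Abs(η))/3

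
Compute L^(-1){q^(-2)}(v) v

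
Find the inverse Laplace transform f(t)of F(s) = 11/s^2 11*t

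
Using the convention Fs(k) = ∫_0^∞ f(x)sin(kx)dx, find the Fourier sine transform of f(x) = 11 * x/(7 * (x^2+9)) 11 * pi * exp(-3 * k)/14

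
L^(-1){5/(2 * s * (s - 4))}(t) 5 * exp(2 * t) * sinh(2 * t)/4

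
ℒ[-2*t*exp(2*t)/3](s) -2/(3*(s - 2)^2)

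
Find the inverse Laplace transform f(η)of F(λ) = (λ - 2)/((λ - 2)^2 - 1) exp(2*η)*cosh(η)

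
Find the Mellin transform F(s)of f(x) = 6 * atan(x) -3 * pi * sec(pi * s/2)/s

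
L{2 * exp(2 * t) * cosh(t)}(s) 2 * (s - 2)/((s - 2)^2 - 1)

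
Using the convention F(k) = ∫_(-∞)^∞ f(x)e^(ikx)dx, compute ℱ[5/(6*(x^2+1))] 5*pi*exp(-Abs(k))/6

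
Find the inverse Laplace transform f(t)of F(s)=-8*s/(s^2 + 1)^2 -4*t*sin(t)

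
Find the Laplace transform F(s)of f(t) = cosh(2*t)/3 s/(3*(s^2 - 4))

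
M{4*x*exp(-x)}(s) 4*gamma(s+1)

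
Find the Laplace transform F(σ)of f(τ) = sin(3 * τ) 3/(σ^2 + 9)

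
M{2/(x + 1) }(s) 2 * pi * csc(pi * s) 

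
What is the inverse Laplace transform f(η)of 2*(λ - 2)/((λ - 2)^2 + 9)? 2*exp(2*η)*cos(3*η)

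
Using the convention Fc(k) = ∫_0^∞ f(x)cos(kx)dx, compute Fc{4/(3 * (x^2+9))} 2 * pi * exp(-3 * k)/9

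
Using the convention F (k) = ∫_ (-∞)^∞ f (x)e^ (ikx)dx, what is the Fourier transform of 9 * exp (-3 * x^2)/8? 3 * sqrt (3) * sqrt (pi) * exp (-k^2/12)/8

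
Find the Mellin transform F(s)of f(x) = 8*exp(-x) 8*gamma(s)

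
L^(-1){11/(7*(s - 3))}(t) 11*exp(3*t)/7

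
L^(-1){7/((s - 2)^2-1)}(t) 7*exp(2*t)*sinh(t)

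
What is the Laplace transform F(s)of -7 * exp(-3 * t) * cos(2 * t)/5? 7 * (-s - 3)/(5 * ((s + 3)^2 + 4))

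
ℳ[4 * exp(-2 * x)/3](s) 2^(2 - s) * gamma(s)/3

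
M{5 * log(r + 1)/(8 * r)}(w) -5 * pi * csc(pi * w)/(8 * w - 8)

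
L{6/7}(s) 6/(7*s)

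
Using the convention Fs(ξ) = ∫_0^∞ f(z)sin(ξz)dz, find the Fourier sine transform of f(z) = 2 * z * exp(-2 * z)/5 8 * ξ/(5 * (ξ^2 + 4)^2)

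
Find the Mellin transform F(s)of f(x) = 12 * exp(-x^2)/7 6 * gamma(s/2)/7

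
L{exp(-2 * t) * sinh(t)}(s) 1/((s + 2)^2 - 1)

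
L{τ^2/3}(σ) 2/(3*σ^3)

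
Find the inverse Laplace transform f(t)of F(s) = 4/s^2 4*t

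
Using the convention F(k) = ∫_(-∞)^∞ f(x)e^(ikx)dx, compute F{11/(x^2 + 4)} 11*pi*exp(-2*Abs(k))/2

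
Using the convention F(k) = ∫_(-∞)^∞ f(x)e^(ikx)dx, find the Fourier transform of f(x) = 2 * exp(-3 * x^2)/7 2 * sqrt(3) * sqrt(pi) * exp(-k^2/12)/21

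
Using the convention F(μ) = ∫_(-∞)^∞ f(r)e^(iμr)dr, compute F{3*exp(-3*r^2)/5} sqrt(3)*sqrt(pi)*exp(-μ^2/12)/5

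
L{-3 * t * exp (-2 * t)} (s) -3/ (s + 2)^2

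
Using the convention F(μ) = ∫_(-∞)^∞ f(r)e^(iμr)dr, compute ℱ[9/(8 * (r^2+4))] 9 * pi * exp(-2 * Abs(μ))/16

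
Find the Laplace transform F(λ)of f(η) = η λ^(-2)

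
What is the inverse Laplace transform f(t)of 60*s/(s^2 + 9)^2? 10*t*sin(3*t)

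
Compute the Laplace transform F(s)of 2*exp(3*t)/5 2/(5*(s - 3))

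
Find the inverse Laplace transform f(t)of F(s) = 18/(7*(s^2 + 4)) 9*sin(2*t)/7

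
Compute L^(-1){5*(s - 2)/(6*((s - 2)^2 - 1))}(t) 5*exp(2*t)*cosh(t)/6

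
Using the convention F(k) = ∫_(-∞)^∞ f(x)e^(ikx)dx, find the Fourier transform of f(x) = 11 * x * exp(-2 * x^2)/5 11 * sqrt(2) * I * sqrt(pi) * k * exp(-k^2/8)/40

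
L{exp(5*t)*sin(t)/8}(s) 1/(8*((s - 5)^2 + 1))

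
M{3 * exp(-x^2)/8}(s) 3 * gamma(s/2)/16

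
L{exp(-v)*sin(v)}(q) 1/((q + 1)^2 + 1)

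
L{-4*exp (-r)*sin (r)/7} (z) -4/ (7*(z+1)^2+7)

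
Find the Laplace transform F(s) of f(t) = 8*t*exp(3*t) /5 8/(5*(s - 3) ^2) 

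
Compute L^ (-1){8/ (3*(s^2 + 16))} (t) 2*sin (4*t)/3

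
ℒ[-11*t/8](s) -11/(8*s^2)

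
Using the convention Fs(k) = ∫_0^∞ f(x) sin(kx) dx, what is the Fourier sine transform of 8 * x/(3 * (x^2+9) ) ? 4 * pi * exp(-3 * k) /3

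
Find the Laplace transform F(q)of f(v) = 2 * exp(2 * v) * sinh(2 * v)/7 4/(7 * q * (q - 4))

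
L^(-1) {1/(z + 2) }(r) exp(-2*r) 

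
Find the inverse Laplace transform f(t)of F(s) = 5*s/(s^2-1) 5*cosh(t)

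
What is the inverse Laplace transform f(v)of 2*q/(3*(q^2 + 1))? 2*cos(v)/3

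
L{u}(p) p^(-2)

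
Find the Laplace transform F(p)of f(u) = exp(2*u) 1/(p - 2)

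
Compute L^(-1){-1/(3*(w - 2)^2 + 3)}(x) -exp(2*x)*sin(x)/3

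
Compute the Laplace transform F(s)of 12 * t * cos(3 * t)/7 12 * (s^2 - 9)/(7 * (s^2 + 9)^2)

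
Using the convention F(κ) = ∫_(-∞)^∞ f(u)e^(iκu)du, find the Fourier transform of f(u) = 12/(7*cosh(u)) 12*pi/(7*cosh(pi*κ/2))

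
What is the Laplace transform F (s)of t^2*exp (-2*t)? 2/ (s + 2)^3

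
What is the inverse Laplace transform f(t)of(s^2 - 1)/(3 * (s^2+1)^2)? t * cos(t)/3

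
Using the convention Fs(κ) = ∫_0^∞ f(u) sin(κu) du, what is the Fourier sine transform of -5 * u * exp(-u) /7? -10 * κ/(7 * (κ^2 + 1) ^2) 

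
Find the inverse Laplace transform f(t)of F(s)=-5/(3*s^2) -5*t/3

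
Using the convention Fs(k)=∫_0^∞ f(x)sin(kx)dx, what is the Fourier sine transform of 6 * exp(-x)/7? 6 * k/(7 * (k^2 + 1))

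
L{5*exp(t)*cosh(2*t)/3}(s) 5*(s - 1)/(3*((s - 1)^2-4))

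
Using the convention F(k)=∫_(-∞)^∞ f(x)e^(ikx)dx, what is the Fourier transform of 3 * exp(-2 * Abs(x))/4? 3/(k^2+4)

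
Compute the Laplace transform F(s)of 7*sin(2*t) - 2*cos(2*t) 14/(s^2 + 4) - 2*s/(s^2 + 4)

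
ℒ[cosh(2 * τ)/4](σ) σ/(4 * (σ^2-4))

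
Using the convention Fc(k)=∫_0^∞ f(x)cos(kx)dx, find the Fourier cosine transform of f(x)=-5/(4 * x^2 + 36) -5 * pi * exp(-3 * k)/24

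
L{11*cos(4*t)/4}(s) 11*s/(4*(s^2+16))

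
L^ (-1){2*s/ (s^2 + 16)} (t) 2*cos (4*t)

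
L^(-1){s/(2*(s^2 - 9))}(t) cosh(3*t)/2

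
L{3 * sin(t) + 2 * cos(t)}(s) 2 * s/(s^2 + 1) + 3/(s^2 + 1)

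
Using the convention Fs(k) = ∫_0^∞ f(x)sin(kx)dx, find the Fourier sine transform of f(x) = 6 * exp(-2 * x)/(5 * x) 6 * atan(k/2)/5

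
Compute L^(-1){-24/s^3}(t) -12*t^2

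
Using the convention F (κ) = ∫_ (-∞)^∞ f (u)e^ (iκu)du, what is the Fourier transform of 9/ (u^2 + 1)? 9*pi*exp (-Abs (κ))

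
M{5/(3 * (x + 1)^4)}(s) 5 * gamma(s) * gamma(4 - s)/18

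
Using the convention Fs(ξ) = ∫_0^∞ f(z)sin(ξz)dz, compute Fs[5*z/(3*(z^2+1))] 5*pi*exp(-ξ)/6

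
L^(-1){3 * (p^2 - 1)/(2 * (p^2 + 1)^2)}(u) 3 * u * cos(u)/2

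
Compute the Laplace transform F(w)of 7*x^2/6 7/(3*w^3)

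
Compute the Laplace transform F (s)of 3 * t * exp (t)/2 3/ (2 * (s - 1)^2)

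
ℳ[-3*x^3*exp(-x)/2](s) -3*gamma(s + 3)/2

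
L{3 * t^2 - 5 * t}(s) 6/s^3 - 5/s^2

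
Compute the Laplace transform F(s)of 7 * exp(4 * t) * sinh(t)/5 7/(5 * ((s - 4)^2 - 1))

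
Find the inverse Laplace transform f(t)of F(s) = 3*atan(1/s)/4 3*sin(t)/(4*t)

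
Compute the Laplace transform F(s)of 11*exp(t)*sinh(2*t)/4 11/(2*((s - 1)^2 - 4))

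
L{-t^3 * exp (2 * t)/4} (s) -3/ (2 * (s - 2)^4)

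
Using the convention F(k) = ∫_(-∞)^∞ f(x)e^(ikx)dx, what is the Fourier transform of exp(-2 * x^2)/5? sqrt(2) * sqrt(pi) * exp(-k^2/8)/10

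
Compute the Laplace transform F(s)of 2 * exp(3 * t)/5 2/(5 * (s - 3))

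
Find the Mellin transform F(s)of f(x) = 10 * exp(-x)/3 10 * gamma(s)/3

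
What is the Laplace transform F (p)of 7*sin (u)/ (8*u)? 7*atan (1/p)/8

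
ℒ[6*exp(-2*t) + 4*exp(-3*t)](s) 6/(s + 2) + 4/(s + 3)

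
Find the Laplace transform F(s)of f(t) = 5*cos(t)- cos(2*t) 5*s/(s^2 + 1)- s/(s^2 + 4)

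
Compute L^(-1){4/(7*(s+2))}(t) 4*exp(-2*t)/7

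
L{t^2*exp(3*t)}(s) 2/(s - 3)^3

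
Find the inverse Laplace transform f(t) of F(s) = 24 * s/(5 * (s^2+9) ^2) 4 * t * sin(3 * t) /5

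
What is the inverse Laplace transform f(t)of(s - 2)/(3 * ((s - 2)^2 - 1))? exp(2 * t) * cosh(t)/3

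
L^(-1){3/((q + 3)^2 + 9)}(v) exp(-3 * v) * sin(3 * v)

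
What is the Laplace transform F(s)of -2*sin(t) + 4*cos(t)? 4*s/(s^2 + 1) - 2/(s^2 + 1)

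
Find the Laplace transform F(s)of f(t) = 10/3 10/(3*s)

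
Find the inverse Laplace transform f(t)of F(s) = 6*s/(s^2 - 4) 6*cosh(2*t)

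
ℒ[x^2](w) 2/w^3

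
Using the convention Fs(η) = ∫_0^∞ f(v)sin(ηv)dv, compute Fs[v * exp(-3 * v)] 6 * η/(η^2 + 9)^2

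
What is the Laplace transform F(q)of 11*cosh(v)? 11*q/(q^2 - 1)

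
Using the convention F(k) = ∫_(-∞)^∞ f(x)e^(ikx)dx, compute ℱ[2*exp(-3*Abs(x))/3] 4/(k^2+9)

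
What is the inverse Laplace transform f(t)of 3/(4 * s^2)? 3 * t/4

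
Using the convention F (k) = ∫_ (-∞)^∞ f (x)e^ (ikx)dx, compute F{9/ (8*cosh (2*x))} 9*pi/ (16*cosh (pi*k/4))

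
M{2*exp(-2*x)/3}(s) 2^(1 - s)*gamma(s)/3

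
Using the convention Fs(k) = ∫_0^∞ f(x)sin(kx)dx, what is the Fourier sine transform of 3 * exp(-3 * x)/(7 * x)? 3 * atan(k/3)/7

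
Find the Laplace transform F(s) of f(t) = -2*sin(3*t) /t -2*atan(3/s) 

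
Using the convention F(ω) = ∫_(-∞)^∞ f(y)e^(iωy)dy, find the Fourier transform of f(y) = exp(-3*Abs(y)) 6/(ω^2+9)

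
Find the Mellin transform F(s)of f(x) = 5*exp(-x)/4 5*gamma(s)/4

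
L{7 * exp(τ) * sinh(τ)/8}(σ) 7/(8 * σ * (σ - 2))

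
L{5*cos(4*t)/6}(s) 5*s/(6*(s^2 + 16))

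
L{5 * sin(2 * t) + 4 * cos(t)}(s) 10/(s^2 + 4) + 4 * s/(s^2 + 1)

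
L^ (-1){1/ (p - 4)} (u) exp (4 * u)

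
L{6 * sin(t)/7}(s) 6/(7 * (s^2 + 1))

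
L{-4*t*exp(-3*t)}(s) -4/(s + 3)^2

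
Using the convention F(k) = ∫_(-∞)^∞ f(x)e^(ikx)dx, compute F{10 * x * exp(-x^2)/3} 5 * I * sqrt(pi) * k * exp(-k^2/4)/3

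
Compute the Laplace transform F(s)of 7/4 7/(4 * s)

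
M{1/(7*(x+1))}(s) pi*csc(pi*s)/7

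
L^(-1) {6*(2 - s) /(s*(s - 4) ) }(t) -6*exp(2*t)*cosh(2*t) 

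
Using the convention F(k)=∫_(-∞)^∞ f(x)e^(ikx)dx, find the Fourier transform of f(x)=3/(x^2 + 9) pi * exp(-3 * Abs(k))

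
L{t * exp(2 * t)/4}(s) 1/(4 * (s - 2)^2)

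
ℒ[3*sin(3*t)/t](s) 3*atan(3/s)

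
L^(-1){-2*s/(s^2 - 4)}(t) -2*cosh(2*t)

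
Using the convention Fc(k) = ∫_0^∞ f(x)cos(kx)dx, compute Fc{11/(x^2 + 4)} 11 * pi * exp(-2 * k)/4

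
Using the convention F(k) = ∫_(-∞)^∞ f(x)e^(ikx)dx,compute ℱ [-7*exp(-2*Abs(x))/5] -28/(5*k^2+20)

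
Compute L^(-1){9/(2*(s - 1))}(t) 9*exp(t)/2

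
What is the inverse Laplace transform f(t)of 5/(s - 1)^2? 5*t*exp(t)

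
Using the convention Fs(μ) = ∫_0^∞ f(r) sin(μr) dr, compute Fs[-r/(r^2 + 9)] -pi*exp(-3*μ) /2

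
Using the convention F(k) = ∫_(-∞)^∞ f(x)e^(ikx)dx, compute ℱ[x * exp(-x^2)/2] I * sqrt(pi) * k * exp(-k^2/4)/4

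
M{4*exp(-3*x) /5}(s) 4*gamma(s) /(5*3^s) 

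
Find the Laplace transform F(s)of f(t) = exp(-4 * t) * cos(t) (s + 4)/((s + 4)^2 + 1)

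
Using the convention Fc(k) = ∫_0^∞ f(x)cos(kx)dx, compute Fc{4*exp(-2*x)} 8/(k^2 + 4)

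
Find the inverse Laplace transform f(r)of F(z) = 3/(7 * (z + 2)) 3 * exp(-2 * r)/7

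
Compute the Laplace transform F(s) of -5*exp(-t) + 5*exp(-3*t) 5/(s + 3) - 5/(s + 1) 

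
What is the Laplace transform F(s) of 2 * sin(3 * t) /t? 2 * atan(3/s) 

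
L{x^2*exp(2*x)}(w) 2/(w - 2)^3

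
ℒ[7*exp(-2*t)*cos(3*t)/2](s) 7*(s + 2)/(2*((s + 2)^2 + 9))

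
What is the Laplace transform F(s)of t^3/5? 6/(5 * s^4)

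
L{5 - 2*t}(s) 5/s - 2/s^2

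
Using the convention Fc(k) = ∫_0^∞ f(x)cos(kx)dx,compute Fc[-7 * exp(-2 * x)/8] -7/(4 * k^2 + 16)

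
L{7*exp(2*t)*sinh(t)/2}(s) 7/(2*((s - 2)^2 - 1))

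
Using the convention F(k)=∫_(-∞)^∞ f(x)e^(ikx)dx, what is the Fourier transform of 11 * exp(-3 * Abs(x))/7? 66/(7 * (k^2 + 9))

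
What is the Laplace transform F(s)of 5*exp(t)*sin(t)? 5/((s - 1)^2+1)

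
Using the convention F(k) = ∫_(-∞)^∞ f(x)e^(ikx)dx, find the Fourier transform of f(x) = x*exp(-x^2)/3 I*sqrt(pi)*k*exp(-k^2/4)/6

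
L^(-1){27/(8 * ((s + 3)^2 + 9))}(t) 9 * exp(-3 * t) * sin(3 * t)/8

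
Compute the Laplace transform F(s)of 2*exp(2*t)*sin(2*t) 4/((s - 2)^2 + 4)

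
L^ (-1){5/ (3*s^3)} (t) 5*t^2/6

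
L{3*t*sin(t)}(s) 6*s/(s^2 + 1)^2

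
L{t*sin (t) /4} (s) s/ (2*(s^2 + 1) ^2) 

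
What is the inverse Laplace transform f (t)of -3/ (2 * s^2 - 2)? -3 * sinh (t)/2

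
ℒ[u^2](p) 2/p^3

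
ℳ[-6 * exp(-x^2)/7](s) -3 * gamma(s/2)/7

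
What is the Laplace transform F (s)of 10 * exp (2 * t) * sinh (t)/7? 10/ (7 * ( (s - 2)^2 - 1))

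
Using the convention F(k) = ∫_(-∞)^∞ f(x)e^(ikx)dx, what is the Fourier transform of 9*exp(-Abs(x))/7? 18/(7*(k^2 + 1))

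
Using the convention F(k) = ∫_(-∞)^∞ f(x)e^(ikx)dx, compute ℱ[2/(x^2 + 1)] 2 * pi * exp(-Abs(k))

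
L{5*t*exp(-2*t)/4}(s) 5/(4*(s + 2)^2)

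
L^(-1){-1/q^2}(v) -v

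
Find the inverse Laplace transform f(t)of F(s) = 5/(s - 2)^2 5 * t * exp(2 * t)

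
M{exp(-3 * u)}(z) gamma(z)/3^z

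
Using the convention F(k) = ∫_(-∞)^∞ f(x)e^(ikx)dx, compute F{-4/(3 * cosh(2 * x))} -2 * pi/(3 * cosh(pi * k/4))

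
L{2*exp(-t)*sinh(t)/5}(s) 2/(5*s*(s + 2))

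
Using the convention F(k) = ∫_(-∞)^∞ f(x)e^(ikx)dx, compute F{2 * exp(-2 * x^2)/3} sqrt(2) * sqrt(pi) * exp(-k^2/8)/3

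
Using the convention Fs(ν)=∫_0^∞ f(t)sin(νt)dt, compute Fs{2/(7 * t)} pi/7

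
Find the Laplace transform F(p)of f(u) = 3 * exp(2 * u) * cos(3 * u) 3 * (p - 2)/((p - 2)^2 + 9)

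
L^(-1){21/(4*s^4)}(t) 7*t^3/8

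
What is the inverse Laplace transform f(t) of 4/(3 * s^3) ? 2 * t^2/3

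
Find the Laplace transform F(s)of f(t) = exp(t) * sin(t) 1/((s - 1)^2 + 1)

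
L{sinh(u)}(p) 1/(p^2 - 1)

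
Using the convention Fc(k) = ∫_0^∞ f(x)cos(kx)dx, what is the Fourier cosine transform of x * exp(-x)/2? (1 - k^2)/(2 * (k^2 + 1)^2)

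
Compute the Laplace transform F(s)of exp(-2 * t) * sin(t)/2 1/(2 * ((s + 2)^2 + 1))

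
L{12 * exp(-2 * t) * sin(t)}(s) 12/((s + 2)^2 + 1)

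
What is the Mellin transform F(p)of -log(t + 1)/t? pi*csc(pi*p)/(p - 1)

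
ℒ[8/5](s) 8/(5 * s)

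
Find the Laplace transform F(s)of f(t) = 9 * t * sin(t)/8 9 * s/(4 * (s^2 + 1)^2)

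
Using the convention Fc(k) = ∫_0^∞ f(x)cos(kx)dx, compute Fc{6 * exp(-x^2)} 3 * sqrt(pi) * exp(-k^2/4)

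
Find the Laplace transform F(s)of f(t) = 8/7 8/(7*s)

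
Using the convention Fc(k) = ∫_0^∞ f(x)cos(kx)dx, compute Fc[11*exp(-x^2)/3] 11*sqrt(pi)*exp(-k^2/4)/6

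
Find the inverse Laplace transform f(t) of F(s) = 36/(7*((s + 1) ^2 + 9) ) 12*exp(-t)*sin(3*t) /7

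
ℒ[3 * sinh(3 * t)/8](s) 9/(8 * (s^2 - 9))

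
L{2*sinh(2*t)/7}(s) 4/(7*(s^2 - 4))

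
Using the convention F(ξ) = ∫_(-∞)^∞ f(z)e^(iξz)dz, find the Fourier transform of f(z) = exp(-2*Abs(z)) 4/(ξ^2+4)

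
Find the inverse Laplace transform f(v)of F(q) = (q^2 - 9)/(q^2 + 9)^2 v*cos(3*v)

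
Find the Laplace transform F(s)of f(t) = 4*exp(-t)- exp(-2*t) 4/(s + 1) - 1/(s + 2)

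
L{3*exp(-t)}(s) 3/(s + 1)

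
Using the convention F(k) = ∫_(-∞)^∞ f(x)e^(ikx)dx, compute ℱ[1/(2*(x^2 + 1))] pi*exp(-Abs(k))/2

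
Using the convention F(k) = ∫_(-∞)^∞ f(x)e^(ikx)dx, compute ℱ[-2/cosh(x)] -2*pi/cosh(pi*k/2)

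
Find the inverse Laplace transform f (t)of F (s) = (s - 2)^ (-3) t^2 * exp (2 * t)/2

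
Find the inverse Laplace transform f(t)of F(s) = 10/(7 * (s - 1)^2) 10 * t * exp(t)/7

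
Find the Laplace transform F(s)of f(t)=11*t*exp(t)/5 11/(5*(s - 1)^2)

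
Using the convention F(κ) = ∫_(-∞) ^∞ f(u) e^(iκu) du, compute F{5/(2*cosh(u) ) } 5*pi/(2*cosh(pi*κ/2) ) 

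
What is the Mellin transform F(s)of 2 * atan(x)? -pi * sec(pi * s/2)/s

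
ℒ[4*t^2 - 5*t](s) 8/s^3 - 5/s^2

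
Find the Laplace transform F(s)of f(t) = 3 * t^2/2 3/s^3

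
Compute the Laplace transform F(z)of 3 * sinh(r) 3/(z^2 - 1)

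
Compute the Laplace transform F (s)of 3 3/s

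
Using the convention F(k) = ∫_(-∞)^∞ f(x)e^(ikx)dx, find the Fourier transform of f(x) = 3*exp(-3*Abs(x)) 18/(k^2 + 9)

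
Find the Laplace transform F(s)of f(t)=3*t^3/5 18/(5*s^4)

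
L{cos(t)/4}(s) s/(4*(s^2+1))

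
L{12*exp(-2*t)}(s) 12/(s+2)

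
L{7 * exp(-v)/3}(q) 7/(3 * (q + 1))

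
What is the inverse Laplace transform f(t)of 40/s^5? 5*t^4/3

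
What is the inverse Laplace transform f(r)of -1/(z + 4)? -exp(-4 * r)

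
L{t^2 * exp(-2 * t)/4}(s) 1/(2 * (s+2)^3)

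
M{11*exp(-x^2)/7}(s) 11*gamma(s/2)/14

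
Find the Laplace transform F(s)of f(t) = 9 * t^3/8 27/(4 * s^4)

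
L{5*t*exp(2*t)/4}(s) 5/(4*(s - 2)^2)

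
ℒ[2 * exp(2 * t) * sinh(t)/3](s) 2/(3 * ((s - 2)^2 - 1))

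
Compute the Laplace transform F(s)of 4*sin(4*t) 16/(s^2+16)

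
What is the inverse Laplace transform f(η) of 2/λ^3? η^2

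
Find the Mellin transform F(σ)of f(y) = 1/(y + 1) pi*csc(pi*σ)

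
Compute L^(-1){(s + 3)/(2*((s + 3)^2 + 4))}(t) exp(-3*t)*cos(2*t)/2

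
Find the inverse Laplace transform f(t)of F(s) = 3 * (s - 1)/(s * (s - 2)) 3 * exp(t) * cosh(t)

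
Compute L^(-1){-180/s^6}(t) -3*t^5/2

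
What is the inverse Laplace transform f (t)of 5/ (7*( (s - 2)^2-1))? 5*exp (2*t)*sinh (t)/7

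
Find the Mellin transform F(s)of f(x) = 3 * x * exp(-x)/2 3 * gamma(s + 1)/2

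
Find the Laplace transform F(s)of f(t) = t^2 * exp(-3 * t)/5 2/(5 * (s + 3)^3)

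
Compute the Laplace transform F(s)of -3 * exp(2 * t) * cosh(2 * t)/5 3 * (2 - s)/(5 * s * (s - 4))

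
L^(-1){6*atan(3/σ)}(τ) 6*sin(3*τ)/τ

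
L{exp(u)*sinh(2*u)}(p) 2/((p - 1)^2 - 4)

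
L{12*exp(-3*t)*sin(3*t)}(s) 36/((s+3)^2+9)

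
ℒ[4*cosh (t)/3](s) 4*s/ (3*(s^2 - 1))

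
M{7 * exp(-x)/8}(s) 7 * gamma(s)/8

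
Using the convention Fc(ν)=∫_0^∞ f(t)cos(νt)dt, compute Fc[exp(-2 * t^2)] sqrt(2) * sqrt(pi) * exp(-ν^2/8)/4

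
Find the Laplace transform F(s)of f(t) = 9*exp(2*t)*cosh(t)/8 9*(s - 2)/(8*((s - 2)^2-1))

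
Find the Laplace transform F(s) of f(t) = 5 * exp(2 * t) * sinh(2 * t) 10/(s * (s - 4) ) 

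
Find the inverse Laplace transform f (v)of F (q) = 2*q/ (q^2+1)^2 v*sin (v)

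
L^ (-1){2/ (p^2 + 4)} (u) sin (2 * u)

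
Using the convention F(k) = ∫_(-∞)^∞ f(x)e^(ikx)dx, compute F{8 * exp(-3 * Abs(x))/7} 48/(7 * (k^2 + 9))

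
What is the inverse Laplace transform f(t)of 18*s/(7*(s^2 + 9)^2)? 3*t*sin(3*t)/7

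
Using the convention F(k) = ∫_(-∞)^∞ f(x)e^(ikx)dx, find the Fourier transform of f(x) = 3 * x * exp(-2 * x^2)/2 3 * sqrt(2) * I * sqrt(pi) * k * exp(-k^2/8)/16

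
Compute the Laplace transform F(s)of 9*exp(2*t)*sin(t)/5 9/(5*((s - 2)^2 + 1))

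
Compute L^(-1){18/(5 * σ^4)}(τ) 3 * τ^3/5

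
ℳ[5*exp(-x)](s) 5*gamma(s)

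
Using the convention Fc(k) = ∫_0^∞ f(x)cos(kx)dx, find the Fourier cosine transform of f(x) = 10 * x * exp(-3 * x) 10 * (9 - k^2)/(k^2+9)^2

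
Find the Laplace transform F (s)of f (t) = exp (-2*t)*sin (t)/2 1/ (2*( (s+2)^2+1))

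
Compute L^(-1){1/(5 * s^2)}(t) t/5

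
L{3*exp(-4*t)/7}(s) 3/(7*(s + 4))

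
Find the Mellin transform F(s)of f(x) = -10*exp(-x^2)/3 -5*gamma(s/2)/3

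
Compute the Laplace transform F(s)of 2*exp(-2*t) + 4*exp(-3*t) 2/(s + 2) + 4/(s + 3)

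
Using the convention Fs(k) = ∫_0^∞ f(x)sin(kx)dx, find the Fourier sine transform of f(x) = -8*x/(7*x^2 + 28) -4*pi*exp(-2*k)/7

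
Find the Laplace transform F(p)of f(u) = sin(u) 1/(p^2 + 1)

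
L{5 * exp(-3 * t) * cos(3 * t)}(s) 5 * (s+3)/((s+3)^2+9)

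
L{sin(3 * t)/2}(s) 3/(2 * (s^2 + 9))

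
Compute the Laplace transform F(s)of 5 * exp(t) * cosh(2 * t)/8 5 * (s - 1)/(8 * ((s - 1)^2 - 4))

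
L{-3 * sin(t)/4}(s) -3/(4 * s^2+4)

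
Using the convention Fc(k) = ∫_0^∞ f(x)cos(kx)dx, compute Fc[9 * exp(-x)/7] 9/(7 * (k^2 + 1))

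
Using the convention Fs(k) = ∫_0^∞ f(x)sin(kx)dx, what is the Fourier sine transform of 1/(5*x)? pi/10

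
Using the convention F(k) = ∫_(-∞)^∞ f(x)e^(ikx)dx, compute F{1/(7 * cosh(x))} pi/(7 * cosh(pi * k/2))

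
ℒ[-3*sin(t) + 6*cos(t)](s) 6*s/(s^2 + 1)-3/(s^2 + 1)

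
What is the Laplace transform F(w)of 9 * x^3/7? 54/(7 * w^4)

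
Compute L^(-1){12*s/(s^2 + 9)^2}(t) 2*t*sin(3*t)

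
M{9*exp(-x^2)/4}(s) 9*gamma(s/2)/8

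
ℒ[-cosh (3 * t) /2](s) -s/ (2 * s^2 - 18) 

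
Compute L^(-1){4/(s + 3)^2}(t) 4*t*exp(-3*t)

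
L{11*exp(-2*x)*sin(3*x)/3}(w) 11/((w + 2)^2 + 9)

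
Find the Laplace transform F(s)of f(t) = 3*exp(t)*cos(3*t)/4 3*(s - 1)/(4*((s - 1)^2 + 9))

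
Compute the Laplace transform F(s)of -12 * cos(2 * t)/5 -12 * s/(5 * s^2 + 20)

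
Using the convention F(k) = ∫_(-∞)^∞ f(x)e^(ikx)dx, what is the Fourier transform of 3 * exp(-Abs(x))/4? 3/(2 * (k^2+1))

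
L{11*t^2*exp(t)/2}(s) 11/(s - 1)^3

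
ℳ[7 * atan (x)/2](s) -7 * pi * sec (pi * s/2)/ (4 * s)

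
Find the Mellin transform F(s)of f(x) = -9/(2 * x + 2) -9 * pi * csc(pi * s)/2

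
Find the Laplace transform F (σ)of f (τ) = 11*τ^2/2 11/σ^3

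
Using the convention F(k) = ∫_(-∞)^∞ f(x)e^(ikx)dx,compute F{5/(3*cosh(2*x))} 5*pi/(6*cosh(pi*k/4))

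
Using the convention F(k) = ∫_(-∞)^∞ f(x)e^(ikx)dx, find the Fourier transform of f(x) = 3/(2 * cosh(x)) 3 * pi/(2 * cosh(pi * k/2))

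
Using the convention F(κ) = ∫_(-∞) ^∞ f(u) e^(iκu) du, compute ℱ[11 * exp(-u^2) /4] 11 * sqrt(pi) * exp(-κ^2/4) /4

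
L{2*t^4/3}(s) 16/s^5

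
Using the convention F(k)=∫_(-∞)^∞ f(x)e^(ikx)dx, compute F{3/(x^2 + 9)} pi*exp(-3*Abs(k))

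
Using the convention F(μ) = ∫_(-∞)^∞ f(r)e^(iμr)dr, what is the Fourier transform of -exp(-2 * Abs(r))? -4/(μ^2 + 4)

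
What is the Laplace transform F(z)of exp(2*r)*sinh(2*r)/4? 1/(2*z*(z - 4))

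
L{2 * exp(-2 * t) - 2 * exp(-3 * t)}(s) 2/(s + 2) - 2/(s + 3)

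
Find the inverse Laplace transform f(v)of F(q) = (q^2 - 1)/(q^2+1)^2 v*cos(v)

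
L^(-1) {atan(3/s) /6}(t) sin(3*t) /(6*t) 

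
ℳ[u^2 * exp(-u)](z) gamma(z + 2)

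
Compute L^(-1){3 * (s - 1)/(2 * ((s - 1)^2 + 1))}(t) 3 * exp(t) * cos(t)/2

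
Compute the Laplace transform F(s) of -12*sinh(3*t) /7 -36/(7*s^2 - 63) 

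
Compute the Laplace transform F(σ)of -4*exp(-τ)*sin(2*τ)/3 -8/(3*(σ + 1)^2 + 12)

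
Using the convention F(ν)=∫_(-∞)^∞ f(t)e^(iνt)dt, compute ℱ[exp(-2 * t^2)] sqrt(2) * sqrt(pi) * exp(-ν^2/8)/2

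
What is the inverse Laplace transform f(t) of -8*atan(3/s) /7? -8*sin(3*t) /(7*t) 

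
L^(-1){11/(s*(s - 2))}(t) 11*exp(t)*sinh(t)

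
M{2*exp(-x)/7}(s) 2*gamma(s)/7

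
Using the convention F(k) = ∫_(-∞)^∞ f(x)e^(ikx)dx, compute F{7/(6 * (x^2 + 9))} 7 * pi * exp(-3 * Abs(k))/18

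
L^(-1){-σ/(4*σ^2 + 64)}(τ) -cos(4*τ)/4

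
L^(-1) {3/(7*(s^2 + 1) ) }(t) 3*sin(t) /7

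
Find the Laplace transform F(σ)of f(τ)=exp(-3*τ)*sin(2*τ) 2/((σ + 3)^2 + 4)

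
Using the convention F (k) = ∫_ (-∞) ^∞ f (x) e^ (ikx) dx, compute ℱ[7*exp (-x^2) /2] 7*sqrt (pi)*exp (-k^2/4) /2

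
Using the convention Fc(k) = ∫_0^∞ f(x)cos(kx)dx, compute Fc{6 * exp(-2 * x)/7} 12/(7 * (k^2 + 4))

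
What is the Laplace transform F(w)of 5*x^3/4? 15/(2*w^4)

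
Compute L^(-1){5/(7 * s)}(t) 5/7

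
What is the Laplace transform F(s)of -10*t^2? -20/s^3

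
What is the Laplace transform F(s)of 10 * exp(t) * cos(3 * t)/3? 10 * (s - 1)/(3 * ((s - 1)^2 + 9))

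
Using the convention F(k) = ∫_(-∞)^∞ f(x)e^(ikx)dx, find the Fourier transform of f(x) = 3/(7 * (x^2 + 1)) 3 * pi * exp(-Abs(k))/7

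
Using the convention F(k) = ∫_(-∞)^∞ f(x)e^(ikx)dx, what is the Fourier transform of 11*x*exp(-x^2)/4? 11*I*sqrt(pi)*k*exp(-k^2/4)/8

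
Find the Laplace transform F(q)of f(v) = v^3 6/q^4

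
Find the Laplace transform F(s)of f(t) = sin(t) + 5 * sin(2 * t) 1/(s^2 + 1) + 10/(s^2 + 4)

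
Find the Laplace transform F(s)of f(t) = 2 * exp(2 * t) 2/(s - 2)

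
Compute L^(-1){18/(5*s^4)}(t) 3*t^3/5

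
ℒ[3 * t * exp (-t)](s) 3/ (s + 1)^2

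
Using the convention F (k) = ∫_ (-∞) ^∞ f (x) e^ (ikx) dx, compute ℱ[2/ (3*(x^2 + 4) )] pi*exp (-2*Abs (k) ) /3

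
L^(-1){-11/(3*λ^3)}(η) -11*η^2/6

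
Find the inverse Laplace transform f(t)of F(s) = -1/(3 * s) -1/3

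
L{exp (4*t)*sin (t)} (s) 1/ ( (s - 4)^2 + 1)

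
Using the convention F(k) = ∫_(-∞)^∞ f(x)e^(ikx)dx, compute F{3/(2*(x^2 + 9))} pi*exp(-3*Abs(k))/2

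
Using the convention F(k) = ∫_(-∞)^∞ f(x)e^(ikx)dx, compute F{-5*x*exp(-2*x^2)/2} -5*sqrt(2)*I*sqrt(pi)*k*exp(-k^2/8)/16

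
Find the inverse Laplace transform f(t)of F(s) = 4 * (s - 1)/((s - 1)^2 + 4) 4 * exp(t) * cos(2 * t)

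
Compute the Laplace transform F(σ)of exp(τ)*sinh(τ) 1/(σ*(σ - 2))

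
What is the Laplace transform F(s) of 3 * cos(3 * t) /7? 3 * s/(7 * (s^2 + 9) ) 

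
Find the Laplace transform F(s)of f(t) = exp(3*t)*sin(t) 1/((s - 3)^2 + 1)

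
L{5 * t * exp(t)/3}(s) 5/(3 * (s - 1)^2)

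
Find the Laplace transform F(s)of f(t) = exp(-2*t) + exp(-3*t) 1/(s + 3) + 1/(s + 2)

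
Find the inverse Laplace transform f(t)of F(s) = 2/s 2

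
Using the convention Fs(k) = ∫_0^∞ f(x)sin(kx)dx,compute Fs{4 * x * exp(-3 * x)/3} 8 * k/(k^2 + 9)^2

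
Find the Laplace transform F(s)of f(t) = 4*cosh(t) 4*s/(s^2 - 1)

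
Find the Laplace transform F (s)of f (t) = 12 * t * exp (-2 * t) 12/ (s + 2)^2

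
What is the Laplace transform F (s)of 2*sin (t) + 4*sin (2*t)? 8/ (s^2 + 4) + 2/ (s^2 + 1)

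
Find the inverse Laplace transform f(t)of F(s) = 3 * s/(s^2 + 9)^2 t * sin(3 * t)/2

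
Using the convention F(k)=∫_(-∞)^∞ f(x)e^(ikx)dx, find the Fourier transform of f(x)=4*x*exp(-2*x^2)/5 sqrt(2)*I*sqrt(pi)*k*exp(-k^2/8)/10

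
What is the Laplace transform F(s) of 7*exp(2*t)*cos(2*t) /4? 7*(s - 2) /(4*((s - 2) ^2 + 4) ) 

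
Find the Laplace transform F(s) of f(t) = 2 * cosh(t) 2 * s/(s^2 - 1) 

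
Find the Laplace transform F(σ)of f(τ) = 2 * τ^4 48/σ^5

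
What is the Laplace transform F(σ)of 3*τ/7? 3/(7*σ^2)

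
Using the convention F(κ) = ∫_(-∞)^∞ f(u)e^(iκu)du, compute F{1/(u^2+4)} pi*exp(-2*Abs(κ))/2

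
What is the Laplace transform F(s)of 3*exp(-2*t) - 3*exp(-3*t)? 3/(s + 2) - 3/(s + 3)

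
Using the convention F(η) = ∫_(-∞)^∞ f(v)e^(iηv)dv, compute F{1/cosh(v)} pi/cosh(pi*η/2)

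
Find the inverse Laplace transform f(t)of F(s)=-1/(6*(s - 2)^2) -t*exp(2*t)/6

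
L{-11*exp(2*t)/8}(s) -11/(8*s - 16)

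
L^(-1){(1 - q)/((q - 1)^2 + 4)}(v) -exp(v)*cos(2*v)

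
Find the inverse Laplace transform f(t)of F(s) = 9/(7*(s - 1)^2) 9*t*exp(t)/7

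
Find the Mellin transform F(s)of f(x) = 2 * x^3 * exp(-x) 2 * gamma(s+3)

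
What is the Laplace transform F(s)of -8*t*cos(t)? 8*(1 - s^2)/(s^2+1)^2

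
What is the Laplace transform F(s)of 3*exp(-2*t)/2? 3/(2*(s + 2))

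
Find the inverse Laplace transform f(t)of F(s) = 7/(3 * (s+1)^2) 7 * t * exp(-t)/3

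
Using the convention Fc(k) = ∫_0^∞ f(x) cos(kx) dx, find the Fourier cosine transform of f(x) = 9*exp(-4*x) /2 18/(k^2+16) 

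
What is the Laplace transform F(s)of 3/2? 3/(2*s)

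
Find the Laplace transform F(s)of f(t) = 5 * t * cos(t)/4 5 * (s^2 - 1)/(4 * (s^2 + 1)^2)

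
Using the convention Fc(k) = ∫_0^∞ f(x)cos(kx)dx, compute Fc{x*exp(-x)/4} (1 - k^2)/(4*(k^2 + 1)^2)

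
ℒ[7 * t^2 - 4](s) 14/s^3 - 4/s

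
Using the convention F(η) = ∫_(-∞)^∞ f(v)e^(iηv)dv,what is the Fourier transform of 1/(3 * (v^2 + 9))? pi * exp(-3 * Abs(η))/9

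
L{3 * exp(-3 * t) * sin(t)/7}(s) 3/(7 * ((s + 3)^2 + 1))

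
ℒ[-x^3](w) -6/w^4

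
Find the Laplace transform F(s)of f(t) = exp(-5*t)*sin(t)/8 1/(8*((s+5)^2+1))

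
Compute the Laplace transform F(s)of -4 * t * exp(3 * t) -4/(s - 3)^2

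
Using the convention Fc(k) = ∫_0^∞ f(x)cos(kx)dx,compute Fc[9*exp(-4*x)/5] 36/(5*(k^2 + 16))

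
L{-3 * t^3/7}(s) -18/(7 * s^4) 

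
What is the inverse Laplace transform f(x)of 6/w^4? x^3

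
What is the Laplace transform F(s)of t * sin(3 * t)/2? 3 * s/(s^2 + 9)^2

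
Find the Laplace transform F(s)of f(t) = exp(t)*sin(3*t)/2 3/(2*((s - 1)^2 + 9))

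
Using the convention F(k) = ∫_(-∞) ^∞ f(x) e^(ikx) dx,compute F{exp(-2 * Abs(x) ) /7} 4/(7 * (k^2 + 4) ) 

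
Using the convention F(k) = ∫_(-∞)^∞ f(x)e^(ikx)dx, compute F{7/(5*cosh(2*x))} 7*pi/(10*cosh(pi*k/4))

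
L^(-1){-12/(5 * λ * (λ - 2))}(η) -12 * exp(η) * sinh(η)/5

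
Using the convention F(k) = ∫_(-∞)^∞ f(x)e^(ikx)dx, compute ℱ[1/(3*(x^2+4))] pi*exp(-2*Abs(k))/6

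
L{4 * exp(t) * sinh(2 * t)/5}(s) 8/(5 * ((s - 1)^2 - 4))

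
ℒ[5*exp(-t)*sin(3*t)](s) 15/((s + 1)^2 + 9)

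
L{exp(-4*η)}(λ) 1/(λ + 4)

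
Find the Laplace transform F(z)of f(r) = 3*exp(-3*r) 3/(z + 3)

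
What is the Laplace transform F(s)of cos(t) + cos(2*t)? s/(s^2 + 4) + s/(s^2 + 1)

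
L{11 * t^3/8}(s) 33/(4 * s^4)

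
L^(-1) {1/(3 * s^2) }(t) t/3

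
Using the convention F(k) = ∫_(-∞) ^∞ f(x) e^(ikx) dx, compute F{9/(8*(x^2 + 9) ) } 3*pi*exp(-3*Abs(k) ) /8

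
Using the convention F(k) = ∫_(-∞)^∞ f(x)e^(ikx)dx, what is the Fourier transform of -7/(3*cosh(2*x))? -7*pi/(6*cosh(pi*k/4))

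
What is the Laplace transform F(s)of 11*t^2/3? 22/(3*s^3)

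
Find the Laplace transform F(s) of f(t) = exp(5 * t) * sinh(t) 1/((s - 5) ^2 - 1) 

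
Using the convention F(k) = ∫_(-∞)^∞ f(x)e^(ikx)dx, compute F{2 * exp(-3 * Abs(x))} 12/(k^2 + 9)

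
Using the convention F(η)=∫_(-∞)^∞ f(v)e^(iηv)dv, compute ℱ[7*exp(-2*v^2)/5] 7*sqrt(2)*sqrt(pi)*exp(-η^2/8)/10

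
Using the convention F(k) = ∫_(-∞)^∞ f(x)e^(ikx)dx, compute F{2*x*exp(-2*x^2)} sqrt(2)*I*sqrt(pi)*k*exp(-k^2/8)/4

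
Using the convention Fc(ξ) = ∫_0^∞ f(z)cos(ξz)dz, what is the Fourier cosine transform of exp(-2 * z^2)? sqrt(2) * sqrt(pi) * exp(-ξ^2/8)/4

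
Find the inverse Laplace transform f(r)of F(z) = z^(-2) r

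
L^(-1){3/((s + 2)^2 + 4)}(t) 3*exp(-2*t)*sin(2*t)/2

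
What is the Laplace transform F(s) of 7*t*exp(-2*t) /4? 7/(4*(s + 2) ^2) 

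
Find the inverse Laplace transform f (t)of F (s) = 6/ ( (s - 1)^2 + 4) 3*exp (t)*sin (2*t)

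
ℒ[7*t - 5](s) 7/s^2 - 5/s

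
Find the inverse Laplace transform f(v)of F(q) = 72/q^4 12*v^3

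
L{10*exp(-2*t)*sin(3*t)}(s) 30/((s + 2)^2 + 9)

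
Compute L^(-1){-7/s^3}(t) -7*t^2/2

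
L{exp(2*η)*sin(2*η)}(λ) 2/((λ - 2)^2+4)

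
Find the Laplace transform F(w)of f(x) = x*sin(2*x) 4*w/(w^2 + 4)^2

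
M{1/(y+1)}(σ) pi*csc(pi*σ)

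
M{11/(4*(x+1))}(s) 11*pi*csc(pi*s)/4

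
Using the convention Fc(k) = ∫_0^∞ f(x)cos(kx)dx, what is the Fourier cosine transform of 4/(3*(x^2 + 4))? pi*exp(-2*k)/3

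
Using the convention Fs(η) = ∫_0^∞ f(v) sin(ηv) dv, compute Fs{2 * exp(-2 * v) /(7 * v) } 2 * atan(η/2) /7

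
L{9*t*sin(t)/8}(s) 9*s/(4*(s^2 + 1)^2)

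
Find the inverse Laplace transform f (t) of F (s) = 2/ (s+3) 2*exp (-3*t) 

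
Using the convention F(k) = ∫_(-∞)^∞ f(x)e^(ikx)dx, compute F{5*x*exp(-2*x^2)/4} 5*sqrt(2)*I*sqrt(pi)*k*exp(-k^2/8)/32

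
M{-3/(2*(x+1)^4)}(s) pi*(s - 3)*(s - 2)*(s - 1)/(4*sin(pi*s))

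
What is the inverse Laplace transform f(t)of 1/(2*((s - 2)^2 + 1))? exp(2*t)*sin(t)/2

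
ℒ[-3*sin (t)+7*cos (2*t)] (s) 7*s/ (s^2+4) - 3/ (s^2+1)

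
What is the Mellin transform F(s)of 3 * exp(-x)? 3 * gamma(s)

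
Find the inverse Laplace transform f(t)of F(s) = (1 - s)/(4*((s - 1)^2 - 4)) -exp(t)*cosh(2*t)/4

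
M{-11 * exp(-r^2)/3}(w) -11 * gamma(w/2)/6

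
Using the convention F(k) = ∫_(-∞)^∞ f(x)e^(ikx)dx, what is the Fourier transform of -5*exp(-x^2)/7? -5*sqrt(pi)*exp(-k^2/4)/7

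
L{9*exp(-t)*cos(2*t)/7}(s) 9*(s + 1)/(7*((s + 1)^2 + 4))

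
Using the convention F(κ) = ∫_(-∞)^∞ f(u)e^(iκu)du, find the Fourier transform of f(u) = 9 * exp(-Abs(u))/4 9/(2 * (κ^2 + 1))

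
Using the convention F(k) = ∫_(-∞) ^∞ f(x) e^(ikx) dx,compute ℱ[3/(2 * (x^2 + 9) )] pi * exp(-3 * Abs(k) ) /2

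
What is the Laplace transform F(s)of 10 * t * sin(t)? 20 * s/(s^2 + 1)^2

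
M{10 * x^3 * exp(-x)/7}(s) 10 * gamma(s + 3)/7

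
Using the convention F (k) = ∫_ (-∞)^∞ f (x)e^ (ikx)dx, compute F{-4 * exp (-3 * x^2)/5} -4 * sqrt (3) * sqrt (pi) * exp (-k^2/12)/15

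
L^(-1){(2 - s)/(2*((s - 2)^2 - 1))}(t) -exp(2*t)*cosh(t)/2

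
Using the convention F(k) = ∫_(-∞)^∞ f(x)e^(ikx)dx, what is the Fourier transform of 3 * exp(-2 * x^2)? 3 * sqrt(2) * sqrt(pi) * exp(-k^2/8)/2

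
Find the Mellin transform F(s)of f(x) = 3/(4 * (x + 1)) 3 * pi * csc(pi * s)/4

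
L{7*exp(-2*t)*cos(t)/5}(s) 7*(s + 2)/(5*((s + 2)^2 + 1))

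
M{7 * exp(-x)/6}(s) 7 * gamma(s)/6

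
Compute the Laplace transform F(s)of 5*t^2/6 5/(3*s^3)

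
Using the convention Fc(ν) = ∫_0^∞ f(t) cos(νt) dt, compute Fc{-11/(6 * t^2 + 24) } -11 * pi * exp(-2 * ν) /24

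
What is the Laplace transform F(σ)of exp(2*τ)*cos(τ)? (σ - 2)/((σ - 2)^2 + 1)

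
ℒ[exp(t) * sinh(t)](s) 1/(s * (s - 2))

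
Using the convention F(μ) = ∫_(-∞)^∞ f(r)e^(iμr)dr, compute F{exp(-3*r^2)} sqrt(3)*sqrt(pi)*exp(-μ^2/12)/3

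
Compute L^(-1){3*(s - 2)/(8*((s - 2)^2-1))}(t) 3*exp(2*t)*cosh(t)/8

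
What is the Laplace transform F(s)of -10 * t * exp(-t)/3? -10/(3 * (s + 1)^2)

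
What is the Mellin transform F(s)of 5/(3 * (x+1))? 5 * pi * csc(pi * s)/3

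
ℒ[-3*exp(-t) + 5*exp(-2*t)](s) 5/(s + 2) - 3/(s + 1)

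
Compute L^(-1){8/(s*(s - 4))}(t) 4*exp(2*t)*sinh(2*t)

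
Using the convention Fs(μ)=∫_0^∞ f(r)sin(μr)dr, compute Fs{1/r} pi/2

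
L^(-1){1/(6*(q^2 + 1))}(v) sin(v)/6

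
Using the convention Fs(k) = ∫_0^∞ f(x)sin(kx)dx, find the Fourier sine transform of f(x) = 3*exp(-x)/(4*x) 3*atan(k)/4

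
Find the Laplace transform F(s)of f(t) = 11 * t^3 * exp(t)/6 11/(s - 1)^4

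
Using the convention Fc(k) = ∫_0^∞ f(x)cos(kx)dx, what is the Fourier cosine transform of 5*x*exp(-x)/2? 5*(1 - k^2)/(2*(k^2+1)^2)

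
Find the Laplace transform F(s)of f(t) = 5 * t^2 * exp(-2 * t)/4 5/(2 * (s + 2)^3)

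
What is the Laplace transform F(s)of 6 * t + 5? 6/s^2 + 5/s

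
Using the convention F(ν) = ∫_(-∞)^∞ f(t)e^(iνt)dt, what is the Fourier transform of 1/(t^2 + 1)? pi * exp(-Abs(ν))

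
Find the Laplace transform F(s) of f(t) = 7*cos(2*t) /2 7*s/(2*(s^2+4) ) 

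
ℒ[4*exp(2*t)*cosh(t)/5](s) 4*(s - 2)/(5*((s - 2)^2 - 1))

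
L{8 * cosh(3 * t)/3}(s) 8 * s/(3 * (s^2-9))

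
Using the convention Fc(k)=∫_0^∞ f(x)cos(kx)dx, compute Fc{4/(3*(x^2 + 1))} 2*pi*exp(-k)/3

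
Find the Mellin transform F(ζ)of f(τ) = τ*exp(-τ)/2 gamma(ζ+1)/2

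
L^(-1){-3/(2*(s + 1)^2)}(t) -3*t*exp(-t)/2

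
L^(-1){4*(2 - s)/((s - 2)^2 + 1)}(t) -4*exp(2*t)*cos(t)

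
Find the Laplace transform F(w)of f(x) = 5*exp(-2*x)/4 5/(4*(w + 2))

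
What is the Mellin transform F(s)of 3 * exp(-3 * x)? 3^(1 - s) * gamma(s)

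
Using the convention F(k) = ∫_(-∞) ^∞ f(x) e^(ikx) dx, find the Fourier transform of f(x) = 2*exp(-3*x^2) 2*sqrt(3)*sqrt(pi)*exp(-k^2/12) /3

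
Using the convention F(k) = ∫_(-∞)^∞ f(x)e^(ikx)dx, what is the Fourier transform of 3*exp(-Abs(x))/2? 3/(k^2 + 1)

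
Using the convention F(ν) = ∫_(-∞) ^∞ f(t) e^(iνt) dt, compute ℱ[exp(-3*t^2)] sqrt(3)*sqrt(pi)*exp(-ν^2/12) /3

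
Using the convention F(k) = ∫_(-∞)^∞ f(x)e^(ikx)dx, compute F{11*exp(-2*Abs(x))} 44/(k^2 + 4)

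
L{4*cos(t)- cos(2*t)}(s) 4*s/(s^2+1)- s/(s^2+4)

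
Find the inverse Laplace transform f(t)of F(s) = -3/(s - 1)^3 -3 * t^2 * exp(t)/2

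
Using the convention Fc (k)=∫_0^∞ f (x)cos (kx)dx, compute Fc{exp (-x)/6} 1/ (6*(k^2 + 1))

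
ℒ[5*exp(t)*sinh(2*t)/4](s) 5/(2*((s - 1)^2-4))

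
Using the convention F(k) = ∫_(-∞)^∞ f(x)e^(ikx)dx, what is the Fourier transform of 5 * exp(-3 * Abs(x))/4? 15/(2 * (k^2 + 9))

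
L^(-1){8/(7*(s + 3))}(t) 8*exp(-3*t)/7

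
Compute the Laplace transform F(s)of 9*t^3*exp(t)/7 54/(7*(s - 1)^4)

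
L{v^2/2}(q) q^(-3)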